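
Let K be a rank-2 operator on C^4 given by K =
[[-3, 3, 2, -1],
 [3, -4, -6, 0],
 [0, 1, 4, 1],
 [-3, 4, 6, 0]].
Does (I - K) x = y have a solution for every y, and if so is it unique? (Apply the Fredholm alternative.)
(I - K) is invertible (det(I - K) = -24 ≠ 0), so for every y in C^4 the equation (I - K) x = y has a unique solution.

K has rank 2 and factors as K = U V^T = u1 v1^T + u2 v2^T with u1 = (0, -1, 1, 1), v1 = (3, -2, 2, 2), u2 = (1, -2, 1, 2), v2 = (-3, 3, 2, -1) (multiplying out reproduces the displayed K). The nonzero eigenvalues of U V^T coincide with those of the 2 x 2 matrix G = V^T U = [[v1·u1, v1·u2], [v2·u1, v2·u2]] = [[6, 13], [-2, -9]], and by the Sylvester determinant identity det(I_4 - U V^T) = det(I_2 - V^T U) = det([[-5, -13], [2, 10]]) = (-5)(10) - (-13)(2) = -24. (Direct check: I - K =
[[4, -3, -2, 1],
 [-3, 5, 6, 0],
 [0, -1, -3, -1],
 [3, -4, -6, 1]]
has determinant -24.) The finite-dimensional Fredholm alternative says: either (I - K) is invertible, or ker(I - K) ≠ {0} and then range(I - K) = ker((I - K)^*)^⊥, with dim ker(I - K) = dim ker((I - K)^*). Since det(I - K) ≠ 0, 1 is not an eigenvalue of K and ker(I - K) = {0}, so we are in the first case: for every y there is a unique x = (I - K)^(-1) y. (Explicitly, by the Woodbury identity, (I - U V^T)^(-1) = I + U (I_2 - G)^(-1) V^T.)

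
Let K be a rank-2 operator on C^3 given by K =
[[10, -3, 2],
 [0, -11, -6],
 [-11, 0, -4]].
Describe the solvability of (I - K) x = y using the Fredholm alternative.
(I - K) is invertible (det(I - K) = -78 ≠ 0), so for every y in C^3 the equation (I - K) x = y has a unique solution.

K has rank 2 and factors as K = U V^T = u1 v1^T + u2 v2^T with u1 = (1, -3, -2), v1 = (1, 3, 2), u2 = (3, 1, -3), v2 = (3, -2, 0) (multiplying out reproduces the displayed K). The nonzero eigenvalues of U V^T coincide with those of the 2 x 2 matrix G = V^T U = [[v1·u1, v1·u2], [v2·u1, v2·u2]] = [[-12, 0], [9, 7]], and by the Sylvester determinant identity det(I_3 - U V^T) = det(I_2 - V^T U) = det([[13, 0], [-9, -6]]) = (13)(-6) - (0)(-9) = -78. (Direct check: I - K =
[[-9, 3, -2],
 [0, 12, 6],
 [11, 0, 5]]
has determinant -78.) The finite-dimensional Fredholm alternative says: either (I - K) is invertible, or ker(I - K) ≠ {0} and then range(I - K) = ker((I - K)^*)^⊥, with dim ker(I - K) = dim ker((I - K)^*). Since det(I - K) ≠ 0, 1 is not an eigenvalue of K and ker(I - K) = {0}, so we are in the first case: for every y there is a unique x = (I - K)^(-1) y. (Explicitly, by the Woodbury identity, (I - U V^T)^(-1) = I + U (I_2 - G)^(-1) V^T.)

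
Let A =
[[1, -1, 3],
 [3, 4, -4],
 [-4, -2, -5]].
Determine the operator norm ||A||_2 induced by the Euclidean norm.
||A||_2 ≈ 7.3751 (= sqrt(largest eigenvalue of A^T A))

||A||_2 = sigma_max(A) = sqrt(lambda_max(A^T A)). Form the symmetric matrix M = A^T A =
[[26, 19, 11],
 [19, 21, -9],
 [11, -9, 50]].
Its characteristic polynomial (trace, sum of principal 2x2 minors, determinant of M give the coefficients) is
  p(λ) = det(λ I - M) = λ^3 - 97λ^2 + 2333λ - 841.
No integer candidate from the rational root theorem (±divisors of 841) is a root, so the roots are irrational. The cubic discriminant is Δ = 755518432 > 0, so there are three distinct real roots. p(0) = -841 and p(1) = 1396 have opposite signs, so a root lies in (0, 1); Newton's method refines it to λ ≈ 0.366. p(42) = 125 and p(43) = -368 have opposite signs, so a root lies in (42, 43); Newton's method refines it to λ ≈ 42.2423. p(54) = -247 and p(55) = 424 have opposite signs, so a root lies in (54, 55); Newton's method refines it to λ ≈ 54.3917. Check (Vieta): the three roots sum to 97, matching tr M = 97.
So the eigenvalues of A^T A are ≈ 0.366, 42.2423, 54.3917 (all ≥ 0, as they must be for A^T A). The largest is λ_max ≈ 54.3917, hence ||A||_2 = sqrt(λ_max) ≈ 7.3751.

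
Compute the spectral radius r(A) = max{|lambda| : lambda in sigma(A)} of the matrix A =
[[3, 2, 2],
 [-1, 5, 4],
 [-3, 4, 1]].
r(A) ≈ 5.2275

The eigenvalues of A are the roots of its characteristic polynomial. With M = A (coefficients from the trace, the sum of principal 2x2 minors, and det A):
  p(λ) = det(λ I - M) = λ^3 - 9λ^2 + 15λ + 33.
No integer candidate from the rational root theorem (±divisors of 33) is a root, so the roots are irrational. The cubic discriminant is Δ = -8640 < 0, so there is one real root and a complex-conjugate pair. p(-2) = -41 and p(-1) = 8 have opposite signs, so a root lies in (-2, -1); Newton's method refines it to λ ≈ -1.2076. Dividing out (λ - (-1.2076)) leaves approximately λ^2 - 10.2076λ + 27.3268. For λ^2 - 10.2076λ + 27.3268 the discriminant is -5.1119. It is negative, so the remaining roots are the complex-conjugate pair λ ≈ 5.1038 ± 1.1305i. Their product equals the constant term, so |λ|^2 ≈ 27.3268 and |λ| ≈ 5.2275.
Thus the eigenvalues (to 4 decimals) are -1.2076 (modulus 1.2076); 5.1038 ± 1.1305i (modulus 5.2275). The spectral radius is the largest modulus: r(A) ≈ 5.2275. (Cross-check: r(A) ≤ ||A||_2 ≈ 8.0944; equality holds whenever A is normal, though it can also hold for some non-normal A.)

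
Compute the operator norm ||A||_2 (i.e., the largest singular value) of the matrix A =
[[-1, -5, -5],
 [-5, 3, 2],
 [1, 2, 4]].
||A||_2 ≈ 9.0196 (= sqrt(largest eigenvalue of A^T A))

||A||_2 = sigma_max(A) = sqrt(lambda_max(A^T A)). Form the symmetric matrix M = A^T A =
[[27, -8, -1],
 [-8, 38, 39],
 [-1, 39, 45]].
Its characteristic polynomial (trace, sum of principal 2x2 minors, determinant of M give the coefficients) is
  p(λ) = det(λ I - M) = λ^3 - 110λ^2 + 2365λ - 2809.
No integer candidate from the rational root theorem (±divisors of 2809) is a root, so the roots are irrational. The cubic discriminant is Δ = 12751659313 > 0, so there are three distinct real roots. p(1) = -553 and p(2) = 1489 have opposite signs, so a root lies in (1, 2); Newton's method refines it to λ ≈ 1.2608. p(27) = 539 and p(28) = -877 have opposite signs, so a root lies in (27, 28); Newton's method refines it to λ ≈ 27.3853. p(81) = -1513 and p(82) = 2849 have opposite signs, so a root lies in (81, 82); Newton's method refines it to λ ≈ 81.3539. Check (Vieta): the three roots sum to 110, matching tr M = 110.
So the eigenvalues of A^T A are ≈ 1.2608, 27.3853, 81.3539 (all ≥ 0, as they must be for A^T A). The largest is λ_max ≈ 81.3539, hence ||A||_2 = sqrt(λ_max) ≈ 9.0196.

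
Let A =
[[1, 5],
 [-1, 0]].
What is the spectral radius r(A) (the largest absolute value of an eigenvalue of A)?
r(A) = sqrt(5) ≈ 2.2361

The eigenvalues of A are the roots of its characteristic polynomial. With M = A (coefficients from the trace and determinant):
  p(λ) = det(λ I - M) = λ^2 - λ + 5.
For λ^2 - λ + 5 the discriminant is -19. It is negative, so the roots are the complex-conjugate pair λ = 1/2 ± (sqrt(19)/2) i ≈ 0.5 ± 2.1794i. For a conjugate pair the product of the roots equals the constant term, so |λ|^2 = 5 and |λ| = sqrt(5) ≈ 2.2361.
Thus the eigenvalues (to 4 decimals) are 0.5 ± 2.1794i (modulus 2.2361). The spectral radius is the largest modulus: r(A) = sqrt(5) ≈ 2.2361. (Cross-check: r(A) ≤ ||A||_2 ≈ 5.1029; equality holds whenever A is normal, though it can also hold for some non-normal A.)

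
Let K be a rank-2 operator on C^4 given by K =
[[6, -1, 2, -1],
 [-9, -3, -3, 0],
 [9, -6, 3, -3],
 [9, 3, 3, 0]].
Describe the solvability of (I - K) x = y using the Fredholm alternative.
(I - K) is invertible (det(I - K) = -41 ≠ 0), so for every y in C^4 the equation (I - K) x = y has a unique solution.

K has rank 2 and factors as K = U V^T = u1 v1^T + u2 v2^T with u1 = (2, -3, 3, 3), v1 = (3, 1, 1, 0), u2 = (1, 0, 3, 0), v2 = (0, -3, 0, -1) (multiplying out reproduces the displayed K). The nonzero eigenvalues of U V^T coincide with those of the 2 x 2 matrix G = V^T U = [[v1·u1, v1·u2], [v2·u1, v2·u2]] = [[6, 6], [6, 0]], and by the Sylvester determinant identity det(I_4 - U V^T) = det(I_2 - V^T U) = det([[-5, -6], [-6, 1]]) = (-5)(1) - (-6)(-6) = -41. (Direct check: I - K =
[[-5, 1, -2, 1],
 [9, 4, 3, 0],
 [-9, 6, -2, 3],
 [-9, -3, -3, 1]]
has determinant -41.) The finite-dimensional Fredholm alternative says: either (I - K) is invertible, or ker(I - K) ≠ {0} and then range(I - K) = ker((I - K)^*)^⊥, with dim ker(I - K) = dim ker((I - K)^*). Since det(I - K) ≠ 0, 1 is not an eigenvalue of K and ker(I - K) = {0}, so we are in the first case: for every y there is a unique x = (I - K)^(-1) y. (Explicitly, by the Woodbury identity, (I - U V^T)^(-1) = I + U (I_2 - G)^(-1) V^T.)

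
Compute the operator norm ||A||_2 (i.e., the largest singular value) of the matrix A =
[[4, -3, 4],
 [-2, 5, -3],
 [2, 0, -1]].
||A||_2 ≈ 8.6438 (= sqrt(largest eigenvalue of A^T A))

||A||_2 = sigma_max(A) = sqrt(lambda_max(A^T A)). Form the symmetric matrix M = A^T A =
[[24, -22, 20],
 [-22, 34, -27],
 [20, -27, 26]].
Its characteristic polynomial (trace, sum of principal 2x2 minors, determinant of M give the coefficients) is
  p(λ) = det(λ I - M) = λ^3 - 84λ^2 + 711λ - 1296.
No integer candidate from the rational root theorem (±divisors of 1296) is a root, so the roots are irrational. The cubic discriminant is Δ = 404568756 > 0, so there are three distinct real roots. p(2) = -202 and p(3) = 108 have opposite signs, so a root lies in (2, 3); Newton's method refines it to λ ≈ 2.5921. p(6) = 162 and p(7) = -92 have opposite signs, so a root lies in (6, 7); Newton's method refines it to λ ≈ 6.6918. p(74) = -3442 and p(75) = 1404 have opposite signs, so a root lies in (74, 75); Newton's method refines it to λ ≈ 74.7161. Check (Vieta): the three roots sum to 84, matching tr M = 84.
So the eigenvalues of A^T A are ≈ 2.5921, 6.6918, 74.7161 (all ≥ 0, as they must be for A^T A). The largest is λ_max ≈ 74.7161, hence ||A||_2 = sqrt(λ_max) ≈ 8.6438.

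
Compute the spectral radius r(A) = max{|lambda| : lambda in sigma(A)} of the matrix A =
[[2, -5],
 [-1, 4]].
r(A) = (6 + sqrt(24))/2 ≈ 5.4495

The eigenvalues of A are the roots of its characteristic polynomial. With M = A (coefficients from the trace and determinant):
  p(λ) = det(λ I - M) = λ^2 - 6λ + 3.
For λ^2 - 6λ + 3 the discriminant is 24. It is nonnegative but not a perfect square, so the roots are real and irrational: λ = (6 ± sqrt(24))/2 ≈ 5.4495, 0.5505.
Thus the eigenvalues (to 4 decimals) are 5.4495 (modulus 5.4495); 0.5505 (modulus 0.5505). The spectral radius is the largest modulus: r(A) = (6 + sqrt(24))/2 ≈ 5.4495. (Cross-check: r(A) ≤ ||A||_2 ≈ 6.7678; equality holds whenever A is normal, though it can also hold for some non-normal A.)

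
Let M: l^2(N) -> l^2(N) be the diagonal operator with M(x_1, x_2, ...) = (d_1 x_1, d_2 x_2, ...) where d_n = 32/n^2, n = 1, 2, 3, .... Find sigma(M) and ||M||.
sigma(M) = {32/n^2 : n ≥ 1} ∪ {0}; ||M|| = 32

A bounded diagonal operator on l^2 with diagonal entries d_n has spectrum equal to the closure of {d_n : n ≥ 1}: every d_n is an eigenvalue (with eigenvector e_n), so {d_n} ⊂ sigma(M); the spectrum is closed, so its closure is too; and for lambda not in the closure, (M - lambda I) has bounded inverse (the diagonal entries 1/(d_n - lambda) are bounded). For our sequence d_n = 32/n^2, n = 1, 2, 3, ...:
  - {d_n} = {32/n^2 : n ≥ 1}; the only limit point is 0
  - closure = {32/n^2 : n ≥ 1} ∪ {0}
For the norm: a diagonal operator has ||M|| = sup_n |d_n|. Here d_n = 32/n^2 is positive and decreasing, so sup_n |d_n| = d_1 = 32. So ||M|| = 32.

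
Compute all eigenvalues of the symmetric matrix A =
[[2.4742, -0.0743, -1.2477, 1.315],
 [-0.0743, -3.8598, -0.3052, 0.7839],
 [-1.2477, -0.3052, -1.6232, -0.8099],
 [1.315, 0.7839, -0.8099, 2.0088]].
sigma(A) ≈ {-4, -2, 1, 4}

A is real symmetric, so its spectrum consists of real eigenvalues. Expanding the characteristic polynomial of the displayed matrix gives
  det(λ I - A) = p(λ) = λ^4 + (1)λ^3 + (-18)λ^2 + (-16)λ + (32).
Solving p(λ) = 0 yields eigenvalues ≈ -4, -2, 1, 4. (A is shown rounded to 4 decimals, so these recover the underlying integer eigenvalues to within that precision.)
Verification: the trace of A = -1 equals the sum of eigenvalues -1, and det(A) ≈ 32.0009 matches the eigenvalue product 32.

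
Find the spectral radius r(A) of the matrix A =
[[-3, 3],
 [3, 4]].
r(A) = (1 + sqrt(85))/2 ≈ 5.1098

The eigenvalues of A are the roots of its characteristic polynomial. With M = A (coefficients from the trace and determinant):
  p(λ) = det(λ I - M) = λ^2 - λ - 21.
For λ^2 - λ - 21 the discriminant is 85. It is nonnegative but not a perfect square, so the roots are real and irrational: λ = (1 ± sqrt(85))/2 ≈ 5.1098, -4.1098.
Thus the eigenvalues (to 4 decimals) are 5.1098 (modulus 5.1098); -4.1098 (modulus 4.1098). The spectral radius is the largest modulus: r(A) = (1 + sqrt(85))/2 ≈ 5.1098. (Cross-check: r(A) ≤ ||A||_2 ≈ 5.1098; equality holds whenever A is normal, though it can also hold for some non-normal A.)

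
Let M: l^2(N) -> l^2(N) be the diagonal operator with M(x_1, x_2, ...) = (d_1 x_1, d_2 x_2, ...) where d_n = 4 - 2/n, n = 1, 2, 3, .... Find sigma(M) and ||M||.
sigma(M) = {4 - 2/n : n ≥ 1} ∪ {4}; ||M|| = 4

A bounded diagonal operator on l^2 with diagonal entries d_n has spectrum equal to the closure of {d_n : n ≥ 1}: every d_n is an eigenvalue (with eigenvector e_n), so {d_n} ⊂ sigma(M); the spectrum is closed, so its closure is too; and for lambda not in the closure, (M - lambda I) has bounded inverse (the diagonal entries 1/(d_n - lambda) are bounded). For our sequence d_n = 4 - 2/n, n = 1, 2, 3, ...:
  - {d_n} = {4 - 2/n : n ≥ 1}; the only limit point is 4
  - closure = {4 - 2/n : n ≥ 1} ∪ {4}
For the norm: a diagonal operator has ||M|| = sup_n |d_n|. Here d_n = 4 - 2/n increases monotonically from d_1 = 2 toward 4, with all terms in [2, 4); so sup_n |d_n| = 4 (the supremum is the limit, not attained). So ||M|| = 4.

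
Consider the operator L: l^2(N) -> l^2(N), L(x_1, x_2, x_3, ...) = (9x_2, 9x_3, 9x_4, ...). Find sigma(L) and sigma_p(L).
sigma(L) = closed disk {z in C : |z| ≤ 9}; sigma_p(L) = open disk {z in C : |z| < 9}

Note L = 9·V where V is the unit left shift (V x)_k = x_{k+1}; so sigma(L) = 9·sigma(V) and ||L|| = 9||V||. ||L x||^2 = 81sum_{k≥2} |x_k|^2 ≤ 81||x||^2, with equality on {x : x_1 = 0}, so ||L|| = 9. For any lambda with |lambda| < 9, set r = lambda/9 (|r| < 1); the vector x = (1, r, r^2, ...) is in l^2 and satisfies L x = 9(r, r^2, ...) = lambda x, so lambda is an eigenvalue. On the boundary |lambda| = 9 the geometric series diverges, so no l^2 eigenvector exists, but these lambda lie in the approximate point spectrum. Hence sigma(L) is the closed disk of radius 9 and sigma_p(L) is the open disk.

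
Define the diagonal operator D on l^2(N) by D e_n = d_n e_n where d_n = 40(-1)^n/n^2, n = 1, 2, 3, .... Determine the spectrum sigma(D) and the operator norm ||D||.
sigma(D) = {40(-1)^n/n^2 : n ≥ 1} ∪ {0}; ||D|| = 40

A bounded diagonal operator on l^2 with diagonal entries d_n has spectrum equal to the closure of {d_n : n ≥ 1}: every d_n is an eigenvalue (with eigenvector e_n), so {d_n} ⊂ sigma(D); the spectrum is closed, so its closure is too; and for lambda not in the closure, (D - lambda I) has bounded inverse (the diagonal entries 1/(d_n - lambda) are bounded). For our sequence d_n = 40(-1)^n/n^2, n = 1, 2, 3, ...:
  - {d_n} = {40(-1)^n/n^2 : n ≥ 1}; the only limit point is 0
  - closure = {40(-1)^n/n^2 : n ≥ 1} ∪ {0}
For the norm: a diagonal operator has ||D|| = sup_n |d_n|. Here |d_n| = 40/n^2 is decreasing, so sup_n |d_n| = |d_1| = 40. So ||D|| = 40.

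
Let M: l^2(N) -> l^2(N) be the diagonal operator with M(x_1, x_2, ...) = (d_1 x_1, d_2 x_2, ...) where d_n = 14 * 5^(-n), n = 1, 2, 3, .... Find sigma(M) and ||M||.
sigma(M) = {14 * 5^(-n) : n ≥ 1} ∪ {0}; ||M|| = 14/5

A bounded diagonal operator on l^2 with diagonal entries d_n has spectrum equal to the closure of {d_n : n ≥ 1}: every d_n is an eigenvalue (with eigenvector e_n), so {d_n} ⊂ sigma(M); the spectrum is closed, so its closure is too; and for lambda not in the closure, (M - lambda I) has bounded inverse (the diagonal entries 1/(d_n - lambda) are bounded). For our sequence d_n = 14 * 5^(-n), n = 1, 2, 3, ...:
  - {d_n} = {14 * 5^(-n) : n ≥ 1}; the only limit point is 0
  - closure = {14 * 5^(-n) : n ≥ 1} ∪ {0}
For the norm: a diagonal operator has ||M|| = sup_n |d_n|. Here d_n = 14 * 5^(-n) is positive and decreasing, so sup_n |d_n| = d_1 = 14/5. So ||M|| = 14/5.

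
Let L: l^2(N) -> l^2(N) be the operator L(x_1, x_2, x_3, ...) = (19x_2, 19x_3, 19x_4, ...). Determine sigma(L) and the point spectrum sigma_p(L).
sigma(L) = closed disk {z in C : |z| ≤ 19}; sigma_p(L) = open disk {z in C : |z| < 19}

Note L = 19·V where V is the unit left shift (V x)_k = x_{k+1}; so sigma(L) = 19·sigma(V) and ||L|| = 19||V||. ||L x||^2 = 361sum_{k≥2} |x_k|^2 ≤ 361||x||^2, with equality on {x : x_1 = 0}, so ||L|| = 19. For any lambda with |lambda| < 19, set r = lambda/19 (|r| < 1); the vector x = (1, r, r^2, ...) is in l^2 and satisfies L x = 19(r, r^2, ...) = lambda x, so lambda is an eigenvalue. On the boundary |lambda| = 19 the geometric series diverges, so no l^2 eigenvector exists, but these lambda lie in the approximate point spectrum. Hence sigma(L) is the closed disk of radius 19 and sigma_p(L) is the open disk.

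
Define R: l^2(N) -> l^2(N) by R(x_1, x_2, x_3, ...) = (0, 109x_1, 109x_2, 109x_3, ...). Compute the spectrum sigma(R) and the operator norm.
sigma(R) = closed disk {z in C : |z| ≤ 109}; ||R|| = 109

Note R = 109·U where U is the unit right shift (U x)_k = x_{k-1} (with x_0 := 0); so ||R|| = 109||U|| and sigma(R) = 109·sigma(U). ||R x||^2 = sum_{k≥1} |109x_k|^2 = 11881||x||^2, so ||R|| = 109 and sigma(R) ⊂ {|z| ≤ 109}. For any |lambda| < 109, the equation (R - lambda I) x = 0 forces x_1 = 0, then 109x_k = lambda x_{k+1} ⇒ x = 0, so R has no eigenvalues. But (R - lambda I) is not surjective for |lambda| < 109: solving (R - lambda I) x = e_1 would require x_n proportional to (lambda/109)^(-n), which is not in l^2. So every |lambda| < 109 lies in the residual spectrum. The boundary |lambda| = 109 is in the approximate point spectrum (the spectrum is closed). Hence sigma(R) is the closed disk of radius 109.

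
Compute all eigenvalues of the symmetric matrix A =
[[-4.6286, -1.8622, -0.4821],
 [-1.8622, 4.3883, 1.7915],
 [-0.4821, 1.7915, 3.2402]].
sigma(A) ≈ {-5, 2, 6}

A is real symmetric, so its spectrum consists of real eigenvalues. Expanding the characteristic polynomial of the displayed matrix gives
  det(λ I - A) = p(λ) = λ^3 + (-3)λ^2 + (-28)λ + (59.9981).
Solving p(λ) = 0 yields eigenvalues ≈ -5, 2, 6. (A is shown rounded to 4 decimals, so these recover the underlying integer eigenvalues to within that precision.)
Verification: the trace of A = 3 equals the sum of eigenvalues 3, and det(A) ≈ -59.9981 matches the eigenvalue product -60.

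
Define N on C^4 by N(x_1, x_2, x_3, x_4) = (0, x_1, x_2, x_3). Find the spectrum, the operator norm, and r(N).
sigma(N) = {0}; ||N|| = 1; r(N) = 0. (N is nilpotent with N^4 = 0.)

On C^4, N is a strictly lower-triangular matrix with 1 on the subdiagonal and zeros elsewhere, so its characteristic polynomial is lambda^4 and every eigenvalue is 0: sigma(N) = {0}. For the operator norm, N e_i = e_{i+1} for i = 1, ..., 3 and N e_4 = 0, so the singular values of N are 1 (with multiplicity 3) and 0; hence ||N|| = 1. The spectral radius r(N) = max|lambda| = 0. Note ||N|| > r(N) — characteristic of non-normal nilpotent operators. Indeed N^4 = 0.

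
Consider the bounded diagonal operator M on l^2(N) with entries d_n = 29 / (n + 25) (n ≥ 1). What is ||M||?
||M|| = 29/26 (attained at n = 1)

For M diagonal, ||M|| = sup_n |d_n| = sup_n 29/(n + 25). This is positive and strictly decreasing in n, so the supremum is attained at n = 1: d_1 = 29/(1 + 25) = 29/26. Hence ||M|| = 29/26.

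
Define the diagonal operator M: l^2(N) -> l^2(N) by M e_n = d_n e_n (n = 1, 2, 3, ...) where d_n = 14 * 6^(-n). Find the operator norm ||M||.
||M|| = 7/3 (attained at n = 1)

For M diagonal, ||M|| = sup_n |d_n|. The sequence d_n = 14 * 6^(-n) is positive and strictly decreasing (ratio 6^(-1) < 1), so the supremum is d_1 = 14/6 = 7/3. Hence ||M|| = 7/3.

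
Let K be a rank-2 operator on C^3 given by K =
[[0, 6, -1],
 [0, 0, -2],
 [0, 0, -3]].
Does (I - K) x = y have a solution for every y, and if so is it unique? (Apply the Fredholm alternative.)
(I - K) is invertible (det(I - K) = 4 ≠ 0), so for every y in C^3 the equation (I - K) x = y has a unique solution.

K has rank 2 and factors as K = U V^T = u1 v1^T + u2 v2^T with u1 = (-1, -2, -3), v1 = (0, 0, 1), u2 = (2, 0, 0), v2 = (0, 3, 0) (multiplying out reproduces the displayed K). The nonzero eigenvalues of U V^T coincide with those of the 2 x 2 matrix G = V^T U = [[v1·u1, v1·u2], [v2·u1, v2·u2]] = [[-3, 0], [-6, 0]], and by the Sylvester determinant identity det(I_3 - U V^T) = det(I_2 - V^T U) = det([[4, 0], [6, 1]]) = (4)(1) - (0)(6) = 4. (Direct check: I - K =
[[1, -6, 1],
 [0, 1, 2],
 [0, 0, 4]]
has determinant 4.) The finite-dimensional Fredholm alternative says: either (I - K) is invertible, or ker(I - K) ≠ {0} and then range(I - K) = ker((I - K)^*)^⊥, with dim ker(I - K) = dim ker((I - K)^*). Since det(I - K) ≠ 0, 1 is not an eigenvalue of K and ker(I - K) = {0}, so we are in the first case: for every y there is a unique x = (I - K)^(-1) y. (Explicitly, by the Woodbury identity, (I - U V^T)^(-1) = I + U (I_2 - G)^(-1) V^T.)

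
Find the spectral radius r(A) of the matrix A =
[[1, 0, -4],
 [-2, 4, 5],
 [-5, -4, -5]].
r(A) ≈ 6.2407

The eigenvalues of A are the roots of its characteristic polynomial. With M = A (coefficients from the trace, the sum of principal 2x2 minors, and det A):
  p(λ) = det(λ I - M) = λ^3 - 21λ + 112.
No integer candidate from the rational root theorem (±divisors of 112) is a root, so the roots are irrational. The cubic discriminant is Δ = -301644 < 0, so there is one real root and a complex-conjugate pair. p(-7) = -84 and p(-6) = 22 have opposite signs, so a root lies in (-7, -6); Newton's method refines it to λ ≈ -6.2407. Dividing out (λ - (-6.2407)) leaves approximately λ^2 - 6.2407λ + 17.9466. For λ^2 - 6.2407λ + 17.9466 the discriminant is -32.8399. It is negative, so the remaining roots are the complex-conjugate pair λ ≈ 3.1204 ± 2.8653i. Their product equals the constant term, so |λ|^2 ≈ 17.9466 and |λ| ≈ 4.2363.
Thus the eigenvalues (to 4 decimals) are -6.2407 (modulus 6.2407); 3.1204 ± 2.8653i (modulus 4.2363). The spectral radius is the largest modulus: r(A) ≈ 6.2407. (Cross-check: r(A) ≤ ||A||_2 ≈ 9.8101; equality holds whenever A is normal, though it can also hold for some non-normal A.)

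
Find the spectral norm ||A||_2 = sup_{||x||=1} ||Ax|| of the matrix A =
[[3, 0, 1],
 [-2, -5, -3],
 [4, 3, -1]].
||A||_2 ≈ 7.5466 (= sqrt(largest eigenvalue of A^T A))

||A||_2 = sigma_max(A) = sqrt(lambda_max(A^T A)). Form the symmetric matrix M = A^T A =
[[29, 22, 5],
 [22, 34, 12],
 [5, 12, 11]].
Its characteristic polynomial (trace, sum of principal 2x2 minors, determinant of M give the coefficients) is
  p(λ) = det(λ I - M) = λ^3 - 74λ^2 + 1026λ - 3136.
No integer candidate from the rational root theorem (±divisors of 3136) is a root, so the roots are irrational. The cubic discriminant is Δ = 381368176 > 0, so there are three distinct real roots. p(4) = -152 and p(5) = 269 have opposite signs, so a root lies in (4, 5); Newton's method refines it to λ ≈ 4.3292. p(12) = 248 and p(13) = -107 have opposite signs, so a root lies in (12, 13); Newton's method refines it to λ ≈ 12.7192. p(56) = -2128 and p(57) = 113 have opposite signs, so a root lies in (56, 57); Newton's method refines it to λ ≈ 56.9516. Check (Vieta): the three roots sum to 74, matching tr M = 74.
So the eigenvalues of A^T A are ≈ 4.3292, 12.7192, 56.9516 (all ≥ 0, as they must be for A^T A). The largest is λ_max ≈ 56.9516, hence ||A||_2 = sqrt(λ_max) ≈ 7.5466.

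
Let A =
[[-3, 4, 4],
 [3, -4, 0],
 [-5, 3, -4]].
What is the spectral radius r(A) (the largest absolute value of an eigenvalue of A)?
r(A) ≈ 6.0058

The eigenvalues of A are the roots of its characteristic polynomial. With M = A (coefficients from the trace, the sum of principal 2x2 minors, and det A):
  p(λ) = det(λ I - M) = λ^3 + 11λ^2 + 48λ + 44.
No integer candidate from the rational root theorem (±divisors of 44) is a root, so the roots are irrational. The cubic discriminant is Δ = -31936 < 0, so there is one real root and a complex-conjugate pair. p(-2) = -16 and p(-1) = 6 have opposite signs, so a root lies in (-2, -1); Newton's method refines it to λ ≈ -1.2199. Dividing out (λ - (-1.2199)) leaves approximately λ^2 + 9.7801λ + 36.0696. For λ^2 + 9.7801λ + 36.0696 the discriminant is -48.6272. It is negative, so the remaining roots are the complex-conjugate pair λ ≈ -4.8901 ± 3.4867i. Their product equals the constant term, so |λ|^2 ≈ 36.0696 and |λ| ≈ 6.0058.
Thus the eigenvalues (to 4 decimals) are -1.2199 (modulus 1.2199); -4.8901 ± 3.4867i (modulus 6.0058). The spectral radius is the largest modulus: r(A) ≈ 6.0058. (Cross-check: r(A) ≤ ||A||_2 ≈ 9.0106; equality holds whenever A is normal, though it can also hold for some non-normal A.)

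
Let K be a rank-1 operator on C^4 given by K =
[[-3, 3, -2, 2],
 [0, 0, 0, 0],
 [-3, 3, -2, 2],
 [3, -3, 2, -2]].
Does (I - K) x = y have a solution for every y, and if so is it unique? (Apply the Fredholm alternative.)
(I - K) is invertible (det(I - K) = 8 ≠ 0), so for every y in C^4 the equation (I - K) x = y has a unique solution.

K has rank 1, so it is an outer product K = u v^T: every row of K is a multiple of one row vector. Reading off the entries, u = (-1, 0, -1, 1) and v = (3, -3, 2, -2) (row i of K equals u_i·v^T). A rank-one matrix u v^T satisfies K u = u (v·u) and kills the (3)-dimensional subspace v^⊥, so its characteristic polynomial is lambda^3 (lambda - v·u) with v·u = tr K = -7. Hence the eigenvalues of I - K are 1 (multiplicity 3) and 1 - (-7) = 8, so det(I - K) = 8. (Direct check: I - K =
[[4, -3, 2, -2],
 [0, 1, 0, 0],
 [3, -3, 3, -2],
 [-3, 3, -2, 3]]
has determinant 8.) The finite-dimensional Fredholm alternative says: either (I - K) is invertible, or ker(I - K) ≠ {0} and then range(I - K) = ker((I - K)^*)^⊥, with dim ker(I - K) = dim ker((I - K)^*). Since det(I - K) ≠ 0, 1 is not an eigenvalue of K and ker(I - K) = {0}, so we are in the first case: for every y there is a unique x = (I - K)^(-1) y. Explicitly, by the Sherman–Morrison formula, (I - u v^T)^(-1) = I + u v^T/(1 - v·u), i.e. (I - K)^(-1) = I + K/(8).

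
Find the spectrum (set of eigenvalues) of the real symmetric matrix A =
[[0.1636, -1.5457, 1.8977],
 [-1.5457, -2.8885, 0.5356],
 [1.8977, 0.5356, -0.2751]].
sigma(A) ≈ {-4, -1, 2}

A is real symmetric, so its spectrum consists of real eigenvalues. Expanding the characteristic polynomial of the displayed matrix gives
  det(λ I - A) = p(λ) = λ^3 + (3)λ^2 + (-6)λ + (-8).
Solving p(λ) = 0 yields eigenvalues ≈ -4, -1, 2. (A is shown rounded to 4 decimals, so these recover the underlying integer eigenvalues to within that precision.)
Verification: the trace of A = -3 equals the sum of eigenvalues -3, and det(A) ≈ 8.0005 matches the eigenvalue product 8.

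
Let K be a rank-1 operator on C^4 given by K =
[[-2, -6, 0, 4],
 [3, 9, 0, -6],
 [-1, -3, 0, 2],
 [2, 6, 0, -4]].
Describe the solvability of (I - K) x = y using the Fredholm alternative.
(I - K) is invertible (det(I - K) = -2 ≠ 0), so for every y in C^4 the equation (I - K) x = y has a unique solution.

K has rank 1, so it is an outer product K = u v^T: every row of K is a multiple of one row vector. Reading off the entries, u = (-2, 3, -1, 2) and v = (1, 3, 0, -2) (row i of K equals u_i·v^T). A rank-one matrix u v^T satisfies K u = u (v·u) and kills the (3)-dimensional subspace v^⊥, so its characteristic polynomial is lambda^3 (lambda - v·u) with v·u = tr K = 3. Hence the eigenvalues of I - K are 1 (multiplicity 3) and 1 - (3) = -2, so det(I - K) = -2. (Direct check: I - K =
[[3, 6, 0, -4],
 [-3, -8, 0, 6],
 [1, 3, 1, -2],
 [-2, -6, 0, 5]]
has determinant -2.) The finite-dimensional Fredholm alternative says: either (I - K) is invertible, or ker(I - K) ≠ {0} and then range(I - K) = ker((I - K)^*)^⊥, with dim ker(I - K) = dim ker((I - K)^*). Since det(I - K) ≠ 0, 1 is not an eigenvalue of K and ker(I - K) = {0}, so we are in the first case: for every y there is a unique x = (I - K)^(-1) y. Explicitly, by the Sherman–Morrison formula, (I - u v^T)^(-1) = I + u v^T/(1 - v·u), i.e. (I - K)^(-1) = I + K/(-2).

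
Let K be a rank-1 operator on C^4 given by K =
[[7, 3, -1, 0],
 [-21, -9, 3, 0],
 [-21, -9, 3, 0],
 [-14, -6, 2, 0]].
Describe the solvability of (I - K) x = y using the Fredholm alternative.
(I - K) is singular (det(I - K) = 0, i.e. 1 ∈ sigma(K)). (I - K) x = y is solvable iff y ⊥ ker((I - K)^*) = span{(7, 3, -1, 0)}, i.e. iff 7y_1 + 3y_2 - y_3 = 0. When solvable, the solutions are x = y + c·(1, -3, -3, -2), c arbitrary (ker(I - K) = span{(1, -3, -3, -2)}, dimension 1).

K has rank 1, so it is an outer product K = u v^T: every row of K is a multiple of one row vector. Reading off the entries, u = (1, -3, -3, -2) and v = (7, 3, -1, 0) (row i of K equals u_i·v^T). A rank-one matrix u v^T satisfies K u = u (v·u) and kills the (3)-dimensional subspace v^⊥, so its characteristic polynomial is lambda^3 (lambda - v·u) with v·u = tr K = 1. Hence the eigenvalues of I - K are 1 (multiplicity 3) and 1 - (1) = 0, so det(I - K) = 0. (Direct check: I - K =
[[-6, -3, 1, 0],
 [21, 10, -3, 0],
 [21, 9, -2, 0],
 [14, 6, -2, 1]]
has determinant 0.) So 1 is an eigenvalue of K and (I - K) is not invertible. The finite-dimensional Fredholm alternative says: either (I - K) is invertible, or ker(I - K) ≠ {0} and then range(I - K) = ker((I - K)^*)^⊥, with dim ker(I - K) = dim ker((I - K)^*). We are in the second case, so we need both kernels. Kernel of I - K: (I - K) u = u - u (v·u) = u - u = 0, so ker(I - K) = span{u} = span{(1, -3, -3, -2)} (it is exactly 1-dimensional because rank(I - K) = 3). Kernel of the adjoint: K is real, so (I - K)^* = I - K^T = I - v u^T, and (I - v u^T) v = v - v (u·v) = 0; hence ker((I - K)^*) = span{v} = span{(7, 3, -1, 0)}. Therefore (I - K) x = y is solvable iff <y, v> = 0, i.e. iff 7y_1 + 3y_2 - y_3 = 0. When this holds, K y = u (v·y) = 0, so (I - K) y = y and x = y is a particular solution; the full solution set is the line x = y + c·u = y + c·(1, -3, -3, -2), c ∈ C.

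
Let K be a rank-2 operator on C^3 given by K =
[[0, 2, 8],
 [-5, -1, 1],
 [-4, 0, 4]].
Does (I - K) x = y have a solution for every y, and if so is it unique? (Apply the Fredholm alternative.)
(I - K) is invertible (det(I - K) = 36 ≠ 0), so for every y in C^3 the equation (I - K) x = y has a unique solution.

K has rank 2 and factors as K = U V^T = u1 v1^T + u2 v2^T with u1 = (1, 2, 2), v1 = (-2, 0, 2), u2 = (2, -1, 0), v2 = (1, 1, 3) (multiplying out reproduces the displayed K). The nonzero eigenvalues of U V^T coincide with those of the 2 x 2 matrix G = V^T U = [[v1·u1, v1·u2], [v2·u1, v2·u2]] = [[2, -4], [9, 1]], and by the Sylvester determinant identity det(I_3 - U V^T) = det(I_2 - V^T U) = det([[-1, 4], [-9, 0]]) = (-1)(0) - (4)(-9) = 36. (Direct check: I - K =
[[1, -2, -8],
 [5, 2, -1],
 [4, 0, -3]]
has determinant 36.) The finite-dimensional Fredholm alternative says: either (I - K) is invertible, or ker(I - K) ≠ {0} and then range(I - K) = ker((I - K)^*)^⊥, with dim ker(I - K) = dim ker((I - K)^*). Since det(I - K) ≠ 0, 1 is not an eigenvalue of K and ker(I - K) = {0}, so we are in the first case: for every y there is a unique x = (I - K)^(-1) y. (Explicitly, by the Woodbury identity, (I - U V^T)^(-1) = I + U (I_2 - G)^(-1) V^T.)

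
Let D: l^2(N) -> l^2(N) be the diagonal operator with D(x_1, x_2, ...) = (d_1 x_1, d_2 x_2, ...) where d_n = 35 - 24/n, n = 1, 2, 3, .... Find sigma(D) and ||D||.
sigma(D) = {35 - 24/n : n ≥ 1} ∪ {35}; ||D|| = 35

A bounded diagonal operator on l^2 with diagonal entries d_n has spectrum equal to the closure of {d_n : n ≥ 1}: every d_n is an eigenvalue (with eigenvector e_n), so {d_n} ⊂ sigma(D); the spectrum is closed, so its closure is too; and for lambda not in the closure, (D - lambda I) has bounded inverse (the diagonal entries 1/(d_n - lambda) are bounded). For our sequence d_n = 35 - 24/n, n = 1, 2, 3, ...:
  - {d_n} = {35 - 24/n : n ≥ 1}; the only limit point is 35
  - closure = {35 - 24/n : n ≥ 1} ∪ {35}
For the norm: a diagonal operator has ||D|| = sup_n |d_n|. Here d_n = 35 - 24/n increases monotonically from d_1 = 11 toward 35, with all terms in [11, 35); so sup_n |d_n| = 35 (the supremum is the limit, not attained). So ||D|| = 35.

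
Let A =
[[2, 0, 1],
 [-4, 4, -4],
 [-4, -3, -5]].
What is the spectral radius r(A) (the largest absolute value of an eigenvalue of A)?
r(A) ≈ 5.5601

The eigenvalues of A are the roots of its characteristic polynomial. With M = A (coefficients from the trace, the sum of principal 2x2 minors, and det A):
  p(λ) = det(λ I - M) = λ^3 - λ^2 - 30λ + 36.
No integer candidate from the rational root theorem (±divisors of 36) is a root, so the roots are irrational. The cubic discriminant is Δ = 93492 > 0, so there are three distinct real roots. p(-6) = -36 and p(-5) = 36 have opposite signs, so a root lies in (-6, -5); Newton's method refines it to λ ≈ -5.5601. p(1) = 6 and p(2) = -20 have opposite signs, so a root lies in (1, 2); Newton's method refines it to λ ≈ 1.2103. p(5) = -14 and p(6) = 36 have opposite signs, so a root lies in (5, 6); Newton's method refines it to λ ≈ 5.3498. Check (Vieta): the three roots sum to 1, matching tr M = 1.
Thus the eigenvalues (to 4 decimals) are -5.5601 (modulus 5.5601); 1.2103 (modulus 1.2103); 5.3498 (modulus 5.3498). The spectral radius is the largest modulus: r(A) ≈ 5.5601. (Cross-check: r(A) ≤ ||A||_2 ≈ 8.7946; equality holds whenever A is normal, though it can also hold for some non-normal A.)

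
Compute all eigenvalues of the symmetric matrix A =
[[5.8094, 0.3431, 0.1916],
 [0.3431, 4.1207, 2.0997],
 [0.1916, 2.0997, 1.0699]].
sigma(A) ≈ {0, 5, 6}

A is real symmetric, so its spectrum consists of real eigenvalues. Expanding the characteristic polynomial of the displayed matrix gives
  det(λ I - A) = p(λ) = λ^3 + (-11)λ^2 + (30)λ + (0.0012).
Solving p(λ) = 0 yields eigenvalues ≈ 0, 5, 6. (A is shown rounded to 4 decimals, so these recover the underlying integer eigenvalues to within that precision.)
Verification: the trace of A = 11 equals the sum of eigenvalues 11, and det(A) ≈ -0.0012 matches the eigenvalue product 0.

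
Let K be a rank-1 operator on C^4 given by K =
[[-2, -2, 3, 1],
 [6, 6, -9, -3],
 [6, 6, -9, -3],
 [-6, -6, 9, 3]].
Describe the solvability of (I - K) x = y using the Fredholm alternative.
(I - K) is invertible (det(I - K) = 3 ≠ 0), so for every y in C^4 the equation (I - K) x = y has a unique solution.

K has rank 1, so it is an outer product K = u v^T: every row of K is a multiple of one row vector. Reading off the entries, u = (-1, 3, 3, -3) and v = (2, 2, -3, -1) (row i of K equals u_i·v^T). A rank-one matrix u v^T satisfies K u = u (v·u) and kills the (3)-dimensional subspace v^⊥, so its characteristic polynomial is lambda^3 (lambda - v·u) with v·u = tr K = -2. Hence the eigenvalues of I - K are 1 (multiplicity 3) and 1 - (-2) = 3, so det(I - K) = 3. (Direct check: I - K =
[[3, 2, -3, -1],
 [-6, -5, 9, 3],
 [-6, -6, 10, 3],
 [6, 6, -9, -2]]
has determinant 3.) The finite-dimensional Fredholm alternative says: either (I - K) is invertible, or ker(I - K) ≠ {0} and then range(I - K) = ker((I - K)^*)^⊥, with dim ker(I - K) = dim ker((I - K)^*). Since det(I - K) ≠ 0, 1 is not an eigenvalue of K and ker(I - K) = {0}, so we are in the first case: for every y there is a unique x = (I - K)^(-1) y. Explicitly, by the Sherman–Morrison formula, (I - u v^T)^(-1) = I + u v^T/(1 - v·u), i.e. (I - K)^(-1) = I + K/(3).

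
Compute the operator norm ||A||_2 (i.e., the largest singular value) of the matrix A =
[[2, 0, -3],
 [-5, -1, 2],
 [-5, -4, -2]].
||A||_2 ≈ 8.1698 (= sqrt(largest eigenvalue of A^T A))

||A||_2 = sigma_max(A) = sqrt(lambda_max(A^T A)). Form the symmetric matrix M = A^T A =
[[54, 25, -6],
 [25, 17, 6],
 [-6, 6, 17]].
Its characteristic polynomial (trace, sum of principal 2x2 minors, determinant of M give the coefficients) is
  p(λ) = det(λ I - M) = λ^3 - 88λ^2 + 1428λ - 625.
No integer candidate from the rational root theorem (±divisors of 625) is a root, so the roots are irrational. The cubic discriminant is Δ = 3843115013 > 0, so there are three distinct real roots. p(0) = -625 and p(1) = 716 have opposite signs, so a root lies in (0, 1); Newton's method refines it to λ ≈ 0.4501. p(20) = 735 and p(21) = -184 have opposite signs, so a root lies in (20, 21); Newton's method refines it to λ ≈ 20.8043. p(66) = -2209 and p(67) = 782 have opposite signs, so a root lies in (66, 67); Newton's method refines it to λ ≈ 66.7456. Check (Vieta): the three roots sum to 88, matching tr M = 88.
So the eigenvalues of A^T A are ≈ 0.4501, 20.8043, 66.7456 (all ≥ 0, as they must be for A^T A). The largest is λ_max ≈ 66.7456, hence ||A||_2 = sqrt(λ_max) ≈ 8.1698.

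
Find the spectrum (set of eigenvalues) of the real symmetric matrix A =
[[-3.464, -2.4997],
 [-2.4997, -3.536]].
sigma(A) ≈ {-6, -1}

A is real symmetric, so its spectrum consists of real eigenvalues. Expanding the characteristic polynomial of the displayed matrix gives
  det(λ I - A) = p(λ) = λ^2 + (7)λ + (6).
Solving p(λ) = 0 yields eigenvalues ≈ -6, -1. (A is shown rounded to 4 decimals, so these recover the underlying integer eigenvalues to within that precision.)
Verification: the trace of A = -7 equals the sum of eigenvalues -7, and det(A) ≈ 6.0002 matches the eigenvalue product 6.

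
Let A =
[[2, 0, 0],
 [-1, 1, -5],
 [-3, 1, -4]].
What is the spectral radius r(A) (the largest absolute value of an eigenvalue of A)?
r(A) = (3 + sqrt(5))/2 ≈ 2.618

The eigenvalues of A are the roots of its characteristic polynomial. With M = A (coefficients from the trace, the sum of principal 2x2 minors, and det A):
  p(λ) = det(λ I - M) = λ^3 + λ^2 - 5λ - 2.
By the rational root theorem any rational root is an integer divisor of 2. Testing λ = 2: p(2) = 8 + 4 - 10 - 2 = 0, so λ = 2 is a root. Dividing out (λ - 2) leaves p(λ) = (λ - 2)(λ^2 + 3λ + 1). For λ^2 + 3λ + 1 the discriminant is 5. It is nonnegative but not a perfect square, so the roots are real and irrational: λ = (-3 ± sqrt(5))/2 ≈ -0.382, -2.618.
Thus the eigenvalues (to 4 decimals) are -0.382 (modulus 0.382); -2.618 (modulus 2.618); 2 (modulus 2). The spectral radius is the largest modulus: r(A) = (3 + sqrt(5))/2 ≈ 2.618. (Cross-check: r(A) ≤ ||A||_2 ≈ 7.1539; equality holds whenever A is normal, though it can also hold for some non-normal A.)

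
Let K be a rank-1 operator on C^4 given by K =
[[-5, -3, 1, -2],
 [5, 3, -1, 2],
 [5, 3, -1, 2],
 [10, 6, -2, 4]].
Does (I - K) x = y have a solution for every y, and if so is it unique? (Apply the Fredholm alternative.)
(I - K) is singular (det(I - K) = 0, i.e. 1 ∈ sigma(K)). (I - K) x = y is solvable iff y ⊥ ker((I - K)^*) = span{(-5, -3, 1, -2)}, i.e. iff -5y_1 - 3y_2 + y_3 - 2y_4 = 0. When solvable, the solutions are x = y + c·(1, -1, -1, -2), c arbitrary (ker(I - K) = span{(1, -1, -1, -2)}, dimension 1).

K has rank 1, so it is an outer product K = u v^T: every row of K is a multiple of one row vector. Reading off the entries, u = (1, -1, -1, -2) and v = (-5, -3, 1, -2) (row i of K equals u_i·v^T). A rank-one matrix u v^T satisfies K u = u (v·u) and kills the (3)-dimensional subspace v^⊥, so its characteristic polynomial is lambda^3 (lambda - v·u) with v·u = tr K = 1. Hence the eigenvalues of I - K are 1 (multiplicity 3) and 1 - (1) = 0, so det(I - K) = 0. (Direct check: I - K =
[[6, 3, -1, 2],
 [-5, -2, 1, -2],
 [-5, -3, 2, -2],
 [-10, -6, 2, -3]]
has determinant 0.) So 1 is an eigenvalue of K and (I - K) is not invertible. The finite-dimensional Fredholm alternative says: either (I - K) is invertible, or ker(I - K) ≠ {0} and then range(I - K) = ker((I - K)^*)^⊥, with dim ker(I - K) = dim ker((I - K)^*). We are in the second case, so we need both kernels. Kernel of I - K: (I - K) u = u - u (v·u) = u - u = 0, so ker(I - K) = span{u} = span{(1, -1, -1, -2)} (it is exactly 1-dimensional because rank(I - K) = 3). Kernel of the adjoint: K is real, so (I - K)^* = I - K^T = I - v u^T, and (I - v u^T) v = v - v (u·v) = 0; hence ker((I - K)^*) = span{v} = span{(-5, -3, 1, -2)}. Therefore (I - K) x = y is solvable iff <y, v> = 0, i.e. iff -5y_1 - 3y_2 + y_3 - 2y_4 = 0. When this holds, K y = u (v·y) = 0, so (I - K) y = y and x = y is a particular solution; the full solution set is the line x = y + c·u = y + c·(1, -1, -1, -2), c ∈ C.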